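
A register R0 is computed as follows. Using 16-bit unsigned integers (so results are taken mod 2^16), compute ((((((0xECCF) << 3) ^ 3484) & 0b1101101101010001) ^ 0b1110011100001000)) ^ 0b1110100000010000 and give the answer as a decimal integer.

0xECCF = 1110110011001111
→ << 3 (mod 2^16) → 0110011001111000 = 26232
3484 = 0000110110011100
→ ^ → 0110101111100100 = 27620
0b1101101101010001 = 1101101101010001
→ & → 0100101101000000 = 19264
0b1110011100001000 = 1110011100001000
→ ^ → 1010110001001000 = 44104
0b1110100000010000 = 1110100000010000
→ ^ → 0100010001011000 = 17496

17496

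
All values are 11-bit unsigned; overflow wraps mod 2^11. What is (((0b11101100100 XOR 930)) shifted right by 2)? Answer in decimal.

305

0b11101100100 = 11101100100
930 = 01110100010
→ XOR → 10011000110 = 1222
→ shifted right by 2 → 00100110001 = 305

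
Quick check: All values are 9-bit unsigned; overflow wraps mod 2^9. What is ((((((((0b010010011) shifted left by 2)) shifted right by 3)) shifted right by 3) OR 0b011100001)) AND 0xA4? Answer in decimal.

0b010010011 = 010010011
→ shifted left by 2 (mod 2^9) → 001001100 = 76
→ shifted right by 3 → 000001001 = 9
→ shifted right by 3 → 000000001 = 1
0b011100001 = 011100001
→ OR → 011100001 = 225
0xA4 = 010100100
→ AND → 010100000 = 160

160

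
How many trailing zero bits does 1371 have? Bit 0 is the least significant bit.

0

1371 = 10101011011
Trailing zeros: 0, so the lowest set bit is bit 0 (value 1).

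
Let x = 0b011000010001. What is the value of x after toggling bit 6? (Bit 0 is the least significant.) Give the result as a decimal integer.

x = 011000010001
bit 6 is currently 0; toggle it via x ^ (1 << 6) = x ^ 64
→ 011001010001 = 1617

1617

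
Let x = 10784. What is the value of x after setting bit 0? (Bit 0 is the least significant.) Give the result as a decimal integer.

10785

x = 010101000100000
bit 0 is currently 0; set it via x | (1 << 0) = x | 1
→ 010101000100001 = 10785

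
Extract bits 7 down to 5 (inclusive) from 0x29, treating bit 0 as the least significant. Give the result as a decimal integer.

v = 0000101001
Shift right by 5: 00001
Mask low 3 bits: 001 = 1

1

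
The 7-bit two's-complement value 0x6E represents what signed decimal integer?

pattern = 1101110 (MSB is 1 ⇒ negative)
Invert: 0010001, add 1 → 0010010 = 18, so the value is -18.
(Equivalently: 110 - 2^7 = 110 - 128 = -18.)

-18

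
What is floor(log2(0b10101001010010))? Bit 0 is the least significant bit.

0b10101001010010 = 10101001010010
The topmost 1 is at position 13 (since 2^13 = 8192 ≤ 10834 < 16384).

13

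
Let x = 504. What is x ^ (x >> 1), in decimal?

260

x = 111111000 = 504
x>>1 = 011111100
XOR  = 100000100 = 260
(x ^ (x >> 1) gives the standard binary-reflected Gray code of x.)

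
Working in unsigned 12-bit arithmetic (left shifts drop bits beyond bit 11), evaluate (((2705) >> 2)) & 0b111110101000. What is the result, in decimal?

672

2705 = 101010010001
→ >> 2 → 001010100100 = 676
0b111110101000 = 111110101000
→ & → 001010100000 = 672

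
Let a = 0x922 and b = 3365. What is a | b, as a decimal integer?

3367

0x922 = 100100100010
3365 = 110100100101
 OR → 110100100111 = 3367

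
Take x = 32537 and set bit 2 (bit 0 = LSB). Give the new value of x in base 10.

x = 111111100011001
bit 2 is currently 0; set it via x | (1 << 2) = x | 4
→ 111111100011101 = 32541

32541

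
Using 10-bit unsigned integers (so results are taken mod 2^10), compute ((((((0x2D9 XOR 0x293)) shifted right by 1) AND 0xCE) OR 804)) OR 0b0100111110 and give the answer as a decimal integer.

0x2D9 = 1011011001
0x293 = 1010010011
→ XOR → 0001001010 = 74
→ shifted right by 1 → 0000100101 = 37
0xCE = 0011001110
→ AND → 0000000100 = 4
804 = 1100100100
→ OR → 1100100100 = 804
0b0100111110 = 0100111110
→ OR → 1100111110 = 830

830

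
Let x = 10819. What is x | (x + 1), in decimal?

10823

x = 10101001000011 = 10819
x + 1 = 10101001000100
OR    = 10101001000111 = 10823
(x | (x + 1) sets the lowest cleared bit.)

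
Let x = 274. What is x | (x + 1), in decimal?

x = 100010010 = 274
x + 1 = 100010011
OR    = 100010011 = 275
(x | (x + 1) sets the lowest cleared bit.)

275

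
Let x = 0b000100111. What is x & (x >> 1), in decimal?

x = 100111 = 39
x>>1 = 010011
AND  = 000011 = 3
(x & (x >> 1) has a 1 wherever x has two consecutive 1 bits.)

3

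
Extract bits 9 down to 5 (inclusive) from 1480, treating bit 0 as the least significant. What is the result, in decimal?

v = 0010111001000
Shift right by 5: 00101110
Mask low 5 bits: 01110 = 14

14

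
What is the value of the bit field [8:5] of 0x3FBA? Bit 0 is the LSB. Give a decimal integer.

13

v = 011111110111010
Shift right by 5: 0111111101
Mask low 4 bits: 1101 = 13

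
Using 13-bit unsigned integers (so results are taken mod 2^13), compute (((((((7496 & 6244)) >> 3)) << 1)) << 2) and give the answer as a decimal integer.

6208

7496 = 1110101001000
6244 = 1100001100100
→ & → 1100001000000 = 6208
→ >> 3 → 0001100001000 = 776
→ << 1 (mod 2^13) → 0011000010000 = 1552
→ << 2 (mod 2^13) → 1100001000000 = 6208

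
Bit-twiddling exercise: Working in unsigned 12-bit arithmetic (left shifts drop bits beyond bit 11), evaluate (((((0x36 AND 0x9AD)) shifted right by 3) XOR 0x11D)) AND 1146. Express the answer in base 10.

24

0x36 = 000000110110
0x9AD = 100110101101
→ AND → 000000100100 = 36
→ shifted right by 3 → 000000000100 = 4
0x11D = 000100011101
→ XOR → 000100011001 = 281
1146 = 010001111010
→ AND → 000000011000 = 24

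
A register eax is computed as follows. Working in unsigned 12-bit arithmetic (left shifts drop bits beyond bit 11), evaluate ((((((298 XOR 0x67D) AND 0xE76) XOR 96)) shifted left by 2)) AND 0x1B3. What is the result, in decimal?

298 = 000100101010
0x67D = 011001111101
→ XOR → 011101010111 = 1879
0xE76 = 111001110110
→ AND → 011001010110 = 1622
96 = 000001100000
→ XOR → 011000110110 = 1590
→ shifted left by 2 (mod 2^12) → 100011011000 = 2264
0x1B3 = 000110110011
→ AND → 000010010000 = 144

144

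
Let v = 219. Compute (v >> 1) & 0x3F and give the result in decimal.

v = 011011011
Shift right by 1: 01101101
Mask low 6 bits: 101101 = 45

45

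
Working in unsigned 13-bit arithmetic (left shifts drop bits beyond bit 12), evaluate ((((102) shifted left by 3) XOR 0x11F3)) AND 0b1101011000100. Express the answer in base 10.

102 = 0000001100110
→ shifted left by 3 (mod 2^13) → 0001100110000 = 816
0x11F3 = 1000111110011
→ XOR → 1001011000011 = 4803
0b1101011000100 = 1101011000100
→ AND → 1001011000000 = 4800

4800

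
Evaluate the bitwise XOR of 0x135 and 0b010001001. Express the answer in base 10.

0x135 = 100110101
b = 010001001
XOR → 110111100 = 444

444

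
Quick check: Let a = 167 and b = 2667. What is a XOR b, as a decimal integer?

2764

167 = 000010100111
2667 = 101001101011
XOR → 101011001100 = 2764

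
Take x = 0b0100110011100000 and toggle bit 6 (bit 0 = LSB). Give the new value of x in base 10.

19616

x = 0100110011100000
bit 6 is currently 1; toggle it via x ^ (1 << 6) = x ^ 64
→ 0100110010100000 = 19616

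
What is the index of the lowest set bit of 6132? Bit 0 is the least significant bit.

2

6132 = 1011111110100
Trailing zeros: 2, so the lowest set bit is bit 2 (value 4).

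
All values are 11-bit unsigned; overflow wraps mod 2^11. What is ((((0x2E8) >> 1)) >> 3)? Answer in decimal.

46

0x2E8 = 01011101000
→ >> 1 → 00101110100 = 372
→ >> 3 → 00000101110 = 46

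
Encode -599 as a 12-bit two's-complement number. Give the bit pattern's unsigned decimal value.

599 in 12 bits: 001001010111
Invert: 110110101000
Add 1:  110110101001 = 3497
(Check: 2^12 - 599 = 4096 - 599 = 3497.)

3497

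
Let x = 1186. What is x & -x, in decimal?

x = 10010100010 = 1186
-x (two's complement) = …01101011110
AND   = 00000000010 = 2
(x & -x isolates the lowest set bit of x.)

2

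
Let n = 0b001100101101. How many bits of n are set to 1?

6

n = 1100101101
Count the 1s: 1 + 1 + 1 + 1 + 1 + 1 = 6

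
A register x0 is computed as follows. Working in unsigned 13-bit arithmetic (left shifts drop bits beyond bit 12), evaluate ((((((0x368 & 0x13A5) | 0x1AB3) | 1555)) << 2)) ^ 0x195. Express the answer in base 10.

8025

0x368 = 0001101101000
0x13A5 = 1001110100101
→ & → 0001100100000 = 800
0x1AB3 = 1101010110011
→ | → 1101110110011 = 7091
1555 = 0011000010011
→ | → 1111110110011 = 8115
→ << 2 (mod 2^13) → 1111011001100 = 7884
0x195 = 0000110010101
→ ^ → 1111101011001 = 8025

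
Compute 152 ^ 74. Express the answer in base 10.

152 = 10011000
74 = 01001010
XOR → 11010010 = 210

210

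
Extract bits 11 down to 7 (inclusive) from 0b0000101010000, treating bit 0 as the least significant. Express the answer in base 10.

2

v = 0000101010000
Shift right by 7: 000010
Mask low 5 bits: 00010 = 2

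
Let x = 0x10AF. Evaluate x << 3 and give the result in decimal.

34168

0x10AF = 0001000010101111
shift left by 3 → 1000010101111000 = 34168
(equivalently, 4271 × 2^3 = 4271 × 8)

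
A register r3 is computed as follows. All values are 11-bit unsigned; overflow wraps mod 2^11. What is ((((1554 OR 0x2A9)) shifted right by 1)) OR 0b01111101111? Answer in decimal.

1023

1554 = 11000010010
0x2A9 = 01010101001
→ OR → 11010111011 = 1723
→ shifted right by 1 → 01101011101 = 861
0b01111101111 = 01111101111
→ OR → 01111111111 = 1023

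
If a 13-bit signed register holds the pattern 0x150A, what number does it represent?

pattern = 1010100001010 (MSB is 1 ⇒ negative)
Invert: 0101011110101, add 1 → 0101011110110 = 2806, so the value is -2806.
(Equivalently: 5386 - 2^13 = 5386 - 8192 = -2806.)

-2806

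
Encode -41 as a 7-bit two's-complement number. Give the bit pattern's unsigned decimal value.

87

41 in 7 bits: 0101001
Invert: 1010110
Add 1:  1010111 = 87
(Check: 2^7 - 41 = 128 - 41 = 87.)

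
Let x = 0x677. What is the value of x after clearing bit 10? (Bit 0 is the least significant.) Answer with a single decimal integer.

x = 11001110111
bit 10 is currently 1; clear it via x & ~(1 << 10) = x & ~1024
→ 01001110111 = 631

631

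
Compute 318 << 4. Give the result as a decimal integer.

318 = 0000100111110
shift left by 4 → 1001111100000 = 5088
(equivalently, 318 × 2^4 = 318 × 16)

5088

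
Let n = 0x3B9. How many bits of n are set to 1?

0x3B9 = 1110111001
Count the 1s: 1 + 1 + 1 + 1 + 1 + 1 + 1 = 7

7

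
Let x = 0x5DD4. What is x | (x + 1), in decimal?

24021

x = 101110111010100 = 24020
x + 1 = 101110111010101
OR    = 101110111010101 = 24021
(x | (x + 1) sets the lowest cleared bit.)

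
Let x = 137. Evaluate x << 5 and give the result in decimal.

137 = 0000010001001
shift left by 5 → 1000100100000 = 4384
(equivalently, 137 × 2^5 = 137 × 32)

4384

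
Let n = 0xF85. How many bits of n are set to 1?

7

0xF85 = 111110000101
Count the 1s: 1 + 1 + 1 + 1 + 1 + 1 + 1 = 7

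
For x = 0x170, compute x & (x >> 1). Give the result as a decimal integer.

48

x = 101110000 = 368
x>>1 = 010111000
AND  = 000110000 = 48
(x & (x >> 1) has a 1 wherever x has two consecutive 1 bits.)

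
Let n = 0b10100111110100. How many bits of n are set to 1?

8

n = 10100111110100
Count the 1s: 1 + 1 + 1 + 1 + 1 + 1 + 1 + 1 = 8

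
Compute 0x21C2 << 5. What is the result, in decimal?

276544

0x21C2 = 0000010000111000010
shift left by 5 → 1000011100001000000 = 276544
(equivalently, 8642 × 2^5 = 8642 × 32)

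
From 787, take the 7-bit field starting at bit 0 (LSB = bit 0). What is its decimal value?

19

v = 01100010011
Shift right by 0: 01100010011
Mask low 7 bits: 0010011 = 19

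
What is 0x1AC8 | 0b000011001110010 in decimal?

7930

0x1AC8 = 1101011001000
b = 0011001110010
 OR → 1111011111010 = 7930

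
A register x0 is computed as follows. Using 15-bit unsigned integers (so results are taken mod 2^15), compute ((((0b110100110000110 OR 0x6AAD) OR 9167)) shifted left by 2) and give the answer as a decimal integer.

0b110100110000110 = 110100110000110
0x6AAD = 110101010101101
→ OR → 110101110101111 = 27567
9167 = 010001111001111
→ OR → 110101111101111 = 27631
→ shifted left by 2 (mod 2^15) → 010111110111100 = 12220

12220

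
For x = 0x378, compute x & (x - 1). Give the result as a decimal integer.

x = 1101111000 = 888
x - 1 = 1101110111
AND   = 1101110000 = 880
(x & (x - 1) clears the lowest set bit of x.)

880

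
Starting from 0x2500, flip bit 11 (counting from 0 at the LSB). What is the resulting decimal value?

11520

x = 010010100000000
bit 11 is currently 0; toggle it via x ^ (1 << 11) = x ^ 2048
→ 010110100000000 = 11520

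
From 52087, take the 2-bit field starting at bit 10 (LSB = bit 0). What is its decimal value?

v = 1100101101110111
Shift right by 10: 110010
Mask low 2 bits: 10 = 2

2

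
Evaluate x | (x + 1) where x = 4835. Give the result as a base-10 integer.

4839

x = 1001011100011 = 4835
x + 1 = 1001011100100
OR    = 1001011100111 = 4839
(x | (x + 1) sets the lowest cleared bit.)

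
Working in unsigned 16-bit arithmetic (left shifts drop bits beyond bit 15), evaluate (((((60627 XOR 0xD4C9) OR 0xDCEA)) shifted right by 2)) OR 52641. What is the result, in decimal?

65471

60627 = 1110110011010011
0xD4C9 = 1101010011001001
→ XOR → 0011100000011010 = 14362
0xDCEA = 1101110011101010
→ OR → 1111110011111010 = 64762
→ shifted right by 2 → 0011111100111110 = 16190
52641 = 1100110110100001
→ OR → 1111111110111111 = 65471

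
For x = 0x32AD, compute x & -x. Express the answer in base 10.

x = 11001010101101 = 12973
-x (two's complement) = …00110101010011
AND   = 00000000000001 = 1
(x & -x isolates the lowest set bit of x.)

1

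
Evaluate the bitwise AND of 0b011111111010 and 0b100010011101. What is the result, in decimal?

152

a = 011111111010
b = 100010011101
AND → 000010011000 = 152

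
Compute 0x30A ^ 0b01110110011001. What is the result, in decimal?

7827

0x30A = 0001100001010
b = 1110110011001
XOR → 1111010010011 = 7827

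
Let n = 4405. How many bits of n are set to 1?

6

4405 = 1000100110101
Count the 1s: 1 + 1 + 1 + 1 + 1 + 1 = 6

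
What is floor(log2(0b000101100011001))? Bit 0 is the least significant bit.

0b000101100011001 = 101100011001
The topmost 1 is at position 11 (since 2^11 = 2048 ≤ 2841 < 4096).

11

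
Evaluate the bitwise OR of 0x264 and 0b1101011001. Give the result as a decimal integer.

0x264 = 1001100100
b = 1101011001
 OR → 1101111101 = 893

893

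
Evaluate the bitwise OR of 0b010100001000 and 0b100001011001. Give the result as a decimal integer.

a = 010100001000
b = 100001011001
 OR → 110101011001 = 3417

3417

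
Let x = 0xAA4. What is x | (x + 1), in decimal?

2725

x = 101010100100 = 2724
x + 1 = 101010100101
OR    = 101010100101 = 2725
(x | (x + 1) sets the lowest cleared bit.)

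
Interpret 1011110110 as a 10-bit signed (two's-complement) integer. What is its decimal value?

pattern = 1011110110 (MSB is 1 ⇒ negative)
Invert: 0100001001, add 1 → 0100001010 = 266, so the value is -266.
(Equivalently: 758 - 2^10 = 758 - 1024 = -266.)

-266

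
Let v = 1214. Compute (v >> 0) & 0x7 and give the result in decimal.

6

v = 010010111110
Shift right by 0: 010010111110
Mask low 3 bits: 110 = 6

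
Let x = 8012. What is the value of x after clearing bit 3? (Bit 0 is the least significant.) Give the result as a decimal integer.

8004

x = 1111101001100
bit 3 is currently 1; clear it via x & ~(1 << 3) = x & ~8
→ 1111101000100 = 8004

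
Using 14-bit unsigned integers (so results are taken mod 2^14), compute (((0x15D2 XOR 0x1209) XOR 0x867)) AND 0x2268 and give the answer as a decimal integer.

552

0x15D2 = 01010111010010
0x1209 = 01001000001001
→ XOR → 00011111011011 = 2011
0x867 = 00100001100111
→ XOR → 00111110111100 = 4028
0x2268 = 10001001101000
→ AND → 00001000101000 = 552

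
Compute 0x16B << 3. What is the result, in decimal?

2904

0x16B = 000101101011
shift left by 3 → 101101011000 = 2904
(equivalently, 363 × 2^3 = 363 × 8)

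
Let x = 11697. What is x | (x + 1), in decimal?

x = 10110110110001 = 11697
x + 1 = 10110110110010
OR    = 10110110110011 = 11699
(x | (x + 1) sets the lowest cleared bit.)

11699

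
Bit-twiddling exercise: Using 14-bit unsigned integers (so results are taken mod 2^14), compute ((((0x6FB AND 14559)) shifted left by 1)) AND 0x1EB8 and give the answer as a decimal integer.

176

0x6FB = 00011011111011
14559 = 11100011011111
→ AND → 00000011011011 = 219
→ shifted left by 1 (mod 2^14) → 00000110110110 = 438
0x1EB8 = 01111010111000
→ AND → 00000010110000 = 176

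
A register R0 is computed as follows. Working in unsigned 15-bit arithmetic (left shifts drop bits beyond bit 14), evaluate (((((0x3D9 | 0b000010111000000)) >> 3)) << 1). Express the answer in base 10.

0x3D9 = 000001111011001
0b000010111000000 = 000010111000000
→ | → 000011111011001 = 2009
→ >> 3 → 000000011111011 = 251
→ << 1 (mod 2^15) → 000000111110110 = 502

502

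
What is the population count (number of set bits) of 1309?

1309 = 10100011101
Count the 1s: 1 + 1 + 1 + 1 + 1 + 1 = 6

6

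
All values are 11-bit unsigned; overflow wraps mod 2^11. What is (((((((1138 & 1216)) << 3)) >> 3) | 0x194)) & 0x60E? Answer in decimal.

1138 = 10001110010
1216 = 10011000000
→ & → 10001000000 = 1088
→ << 3 (mod 2^11) → 01000000000 = 512
→ >> 3 → 00001000000 = 64
0x194 = 00110010100
→ | → 00111010100 = 468
0x60E = 11000001110
→ & → 00000000100 = 4

4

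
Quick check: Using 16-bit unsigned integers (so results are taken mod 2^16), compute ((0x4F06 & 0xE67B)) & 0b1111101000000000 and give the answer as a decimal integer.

16896

0x4F06 = 0100111100000110
0xE67B = 1110011001111011
→ & → 0100011000000010 = 17922
0b1111101000000000 = 1111101000000000
→ & → 0100001000000000 = 16896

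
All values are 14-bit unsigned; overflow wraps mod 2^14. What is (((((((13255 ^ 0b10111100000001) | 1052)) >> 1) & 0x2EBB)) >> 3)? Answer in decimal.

13255 = 11001111000111
0b10111100000001 = 10111100000001
→ ^ → 01110011000110 = 7366
1052 = 00010000011100
→ | → 01110011011110 = 7390
→ >> 1 → 00111001101111 = 3695
0x2EBB = 10111010111011
→ & → 00111000101011 = 3627
→ >> 3 → 00000111000101 = 453

453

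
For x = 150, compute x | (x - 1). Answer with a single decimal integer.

x = 10010110 = 150
x - 1 = 10010101
OR    = 10010111 = 151
(x | (x - 1) sets all bits below the lowest set bit.)

151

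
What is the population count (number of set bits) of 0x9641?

0x9641 = 1001011001000001
Count the 1s: 1 + 1 + 1 + 1 + 1 + 1 = 6

6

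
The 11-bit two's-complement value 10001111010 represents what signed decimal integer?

pattern = 10001111010 (MSB is 1 ⇒ negative)
Invert: 01110000101, add 1 → 01110000110 = 902, so the value is -902.
(Equivalently: 1146 - 2^11 = 1146 - 2048 = -902.)

-902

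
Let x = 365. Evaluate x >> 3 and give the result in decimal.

45

365 = 101101101
shift right by 3 → 000101101 = 45
(equivalently, floor(365 / 8))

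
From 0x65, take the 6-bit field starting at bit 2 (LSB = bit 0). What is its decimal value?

v = 00001100101
Shift right by 2: 000011001
Mask low 6 bits: 011001 = 25

25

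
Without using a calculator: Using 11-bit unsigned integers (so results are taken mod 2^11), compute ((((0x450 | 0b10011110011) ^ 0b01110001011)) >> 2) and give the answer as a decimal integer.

478

0x450 = 10001010000
0b10011110011 = 10011110011
→ | → 10011110011 = 1267
0b01110001011 = 01110001011
→ ^ → 11101111000 = 1912
→ >> 2 → 00111011110 = 478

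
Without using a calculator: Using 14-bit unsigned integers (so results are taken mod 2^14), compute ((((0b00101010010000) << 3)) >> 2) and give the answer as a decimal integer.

1312

0b00101010010000 = 00101010010000
→ << 3 (mod 2^14) → 01010010000000 = 5248
→ >> 2 → 00010100100000 = 1312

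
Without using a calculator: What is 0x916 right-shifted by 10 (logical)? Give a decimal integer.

2

0x916 = 100100010110
shift right by 10 → 000000000010 = 2
(equivalently, floor(2326 / 1024))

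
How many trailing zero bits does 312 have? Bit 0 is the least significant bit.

3

312 = 100111000
Trailing zeros: 3, so the lowest set bit is bit 3 (value 8).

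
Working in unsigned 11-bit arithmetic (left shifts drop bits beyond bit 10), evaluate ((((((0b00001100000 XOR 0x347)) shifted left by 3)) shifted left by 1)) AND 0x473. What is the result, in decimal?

0b00001100000 = 00001100000
0x347 = 01101000111
→ XOR → 01100100111 = 807
→ shifted left by 3 (mod 2^11) → 00100111000 = 312
→ shifted left by 1 (mod 2^11) → 01001110000 = 624
0x473 = 10001110011
→ AND → 00001110000 = 112

112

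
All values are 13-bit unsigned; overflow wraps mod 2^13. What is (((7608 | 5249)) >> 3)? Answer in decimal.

7608 = 1110110111000
5249 = 1010010000001
→ | → 1110110111001 = 7609
→ >> 3 → 0001110110111 = 951

951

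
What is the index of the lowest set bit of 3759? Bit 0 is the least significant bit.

0

3759 = 111010101111
Trailing zeros: 0, so the lowest set bit is bit 0 (value 1).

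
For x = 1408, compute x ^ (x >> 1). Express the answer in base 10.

1856

x = 10110000000 = 1408
x>>1 = 01011000000
XOR  = 11101000000 = 1856
(x ^ (x >> 1) gives the standard binary-reflected Gray code of x.)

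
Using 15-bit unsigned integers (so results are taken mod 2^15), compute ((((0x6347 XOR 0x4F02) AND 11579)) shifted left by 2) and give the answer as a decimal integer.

12292

0x6347 = 110001101000111
0x4F02 = 100111100000010
→ XOR → 010110001000101 = 11333
11579 = 010110100111011
→ AND → 010110000000001 = 11265
→ shifted left by 2 (mod 2^15) → 011000000000100 = 12292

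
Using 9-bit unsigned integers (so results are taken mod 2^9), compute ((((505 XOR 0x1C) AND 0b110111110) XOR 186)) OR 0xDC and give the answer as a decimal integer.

478

505 = 111111001
0x1C = 000011100
→ XOR → 111100101 = 485
0b110111110 = 110111110
→ AND → 110100100 = 420
186 = 010111010
→ XOR → 100011110 = 286
0xDC = 011011100
→ OR → 111011110 = 478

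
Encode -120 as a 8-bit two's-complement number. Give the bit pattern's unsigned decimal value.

120 in 8 bits: 01111000
Invert: 10000111
Add 1:  10001000 = 136
(Check: 2^8 - 120 = 256 - 120 = 136.)

136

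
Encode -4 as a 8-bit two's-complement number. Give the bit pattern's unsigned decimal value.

4 in 8 bits: 00000100
Invert: 11111011
Add 1:  11111100 = 252
(Check: 2^8 - 4 = 256 - 4 = 252.)

252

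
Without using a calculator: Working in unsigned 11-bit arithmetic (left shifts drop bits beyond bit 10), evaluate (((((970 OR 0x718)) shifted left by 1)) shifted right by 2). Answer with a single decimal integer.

493

970 = 01111001010
0x718 = 11100011000
→ OR → 11111011010 = 2010
→ shifted left by 1 (mod 2^11) → 11110110100 = 1972
→ shifted right by 2 → 00111101101 = 493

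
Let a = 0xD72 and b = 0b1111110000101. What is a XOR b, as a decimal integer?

4855

0xD72 = 0110101110010
b = 1111110000101
XOR → 1001011110111 = 4855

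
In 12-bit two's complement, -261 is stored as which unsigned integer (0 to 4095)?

261 in 12 bits: 000100000101
Invert: 111011111010
Add 1:  111011111011 = 3835
(Check: 2^12 - 261 = 4096 - 261 = 3835.)

3835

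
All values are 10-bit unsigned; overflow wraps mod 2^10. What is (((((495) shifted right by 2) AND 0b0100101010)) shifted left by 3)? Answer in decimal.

336

495 = 0111101111
→ shifted right by 2 → 0001111011 = 123
0b0100101010 = 0100101010
→ AND → 0000101010 = 42
→ shifted left by 3 (mod 2^10) → 0101010000 = 336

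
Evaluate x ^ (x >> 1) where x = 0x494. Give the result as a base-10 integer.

1758

x = 10010010100 = 1172
x>>1 = 01001001010
XOR  = 11011011110 = 1758
(x ^ (x >> 1) gives the standard binary-reflected Gray code of x.)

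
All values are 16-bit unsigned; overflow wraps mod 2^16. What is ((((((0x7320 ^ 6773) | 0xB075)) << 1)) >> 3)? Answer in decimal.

7773

0x7320 = 0111001100100000
6773 = 0001101001110101
→ ^ → 0110100101010101 = 26965
0xB075 = 1011000001110101
→ | → 1111100101110101 = 63861
→ << 1 (mod 2^16) → 1111001011101010 = 62186
→ >> 3 → 0001111001011101 = 7773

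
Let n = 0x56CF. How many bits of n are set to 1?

0x56CF = 101011011001111
Count the 1s: 1 + 1 + 1 + 1 + 1 + 1 + 1 + 1 + 1 + 1 = 10

10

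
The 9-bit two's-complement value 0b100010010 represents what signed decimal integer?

-238

pattern = 100010010 (MSB is 1 ⇒ negative)
Invert: 011101101, add 1 → 011101110 = 238, so the value is -238.
(Equivalently: 274 - 2^9 = 274 - 512 = -238.)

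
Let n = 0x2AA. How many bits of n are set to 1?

0x2AA = 1010101010
Count the 1s: 1 + 1 + 1 + 1 + 1 = 5

5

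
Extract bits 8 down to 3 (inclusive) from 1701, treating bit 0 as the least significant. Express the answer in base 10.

20

v = 0011010100101
Shift right by 3: 0011010100
Mask low 6 bits: 010100 = 20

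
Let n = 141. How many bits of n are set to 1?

4

141 = 10001101
Count the 1s: 1 + 1 + 1 + 1 = 4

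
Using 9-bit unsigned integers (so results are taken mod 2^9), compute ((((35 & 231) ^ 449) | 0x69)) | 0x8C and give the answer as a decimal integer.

35 = 000100011
231 = 011100111
→ & → 000100011 = 35
449 = 111000001
→ ^ → 111100010 = 482
0x69 = 001101001
→ | → 111101011 = 491
0x8C = 010001100
→ | → 111101111 = 495

495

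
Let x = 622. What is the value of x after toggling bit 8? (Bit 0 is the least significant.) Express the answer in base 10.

x = 1001101110
bit 8 is currently 0; toggle it via x ^ (1 << 8) = x ^ 256
→ 1101101110 = 878

878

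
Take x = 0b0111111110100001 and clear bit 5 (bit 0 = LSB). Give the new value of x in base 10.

32641

x = 0111111110100001
bit 5 is currently 1; clear it via x & ~(1 << 5) = x & ~32
→ 0111111110000001 = 32641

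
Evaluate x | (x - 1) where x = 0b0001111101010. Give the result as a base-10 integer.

x = 1111101010 = 1002
x - 1 = 1111101001
OR    = 1111101011 = 1003
(x | (x - 1) sets all bits below the lowest set bit.)

1003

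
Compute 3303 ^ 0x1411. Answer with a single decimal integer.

3303 = 0110011100111
0x1411 = 1010000010001
XOR → 1100011110110 = 6390

6390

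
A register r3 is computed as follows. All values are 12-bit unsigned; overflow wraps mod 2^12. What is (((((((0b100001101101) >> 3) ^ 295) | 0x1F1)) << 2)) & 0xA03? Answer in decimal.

0b100001101101 = 100001101101
→ >> 3 → 000100001101 = 269
295 = 000100100111
→ ^ → 000000101010 = 42
0x1F1 = 000111110001
→ | → 000111111011 = 507
→ << 2 (mod 2^12) → 011111101100 = 2028
0xA03 = 101000000011
→ & → 001000000000 = 512

512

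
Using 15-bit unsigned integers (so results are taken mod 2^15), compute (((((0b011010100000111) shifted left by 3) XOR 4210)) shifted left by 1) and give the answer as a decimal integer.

28820

0b011010100000111 = 011010100000111
→ shifted left by 3 (mod 2^15) → 010100000111000 = 10296
4210 = 001000001110010
→ XOR → 011100001001010 = 14410
→ shifted left by 1 (mod 2^15) → 111000010010100 = 28820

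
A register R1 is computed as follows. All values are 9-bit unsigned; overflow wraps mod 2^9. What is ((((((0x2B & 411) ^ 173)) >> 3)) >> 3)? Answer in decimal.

0x2B = 000101011
411 = 110011011
→ & → 000001011 = 11
173 = 010101101
→ ^ → 010100110 = 166
→ >> 3 → 000010100 = 20
→ >> 3 → 000000010 = 2

2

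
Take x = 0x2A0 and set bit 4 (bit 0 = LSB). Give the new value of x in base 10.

688

x = 001010100000
bit 4 is currently 0; set it via x | (1 << 4) = x | 16
→ 001010110000 = 688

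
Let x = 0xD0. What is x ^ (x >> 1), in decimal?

184

x = 11010000 = 208
x>>1 = 01101000
XOR  = 10111000 = 184
(x ^ (x >> 1) gives the standard binary-reflected Gray code of x.)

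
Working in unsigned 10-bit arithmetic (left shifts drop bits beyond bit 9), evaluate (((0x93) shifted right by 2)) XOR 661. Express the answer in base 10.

689

0x93 = 0010010011
→ shifted right by 2 → 0000100100 = 36
661 = 1010010101
→ XOR → 1010110001 = 689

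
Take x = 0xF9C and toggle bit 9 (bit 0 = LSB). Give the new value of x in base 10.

x = 111110011100
bit 9 is currently 1; toggle it via x ^ (1 << 9) = x ^ 512
→ 110110011100 = 3484

3484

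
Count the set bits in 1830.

6

1830 = 11100100110
Count the 1s: 1 + 1 + 1 + 1 + 1 + 1 = 6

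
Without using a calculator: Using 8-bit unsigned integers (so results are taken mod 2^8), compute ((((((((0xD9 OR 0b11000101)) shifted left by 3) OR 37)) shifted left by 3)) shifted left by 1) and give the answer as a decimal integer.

0xD9 = 11011001
0b11000101 = 11000101
→ OR → 11011101 = 221
→ shifted left by 3 (mod 2^8) → 11101000 = 232
37 = 00100101
→ OR → 11101101 = 237
→ shifted left by 3 (mod 2^8) → 01101000 = 104
→ shifted left by 1 (mod 2^8) → 11010000 = 208

208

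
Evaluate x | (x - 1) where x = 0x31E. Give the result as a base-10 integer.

799

x = 1100011110 = 798
x - 1 = 1100011101
OR    = 1100011111 = 799
(x | (x - 1) sets all bits below the lowest set bit.)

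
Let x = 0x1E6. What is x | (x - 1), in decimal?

487

x = 111100110 = 486
x - 1 = 111100101
OR    = 111100111 = 487
(x | (x - 1) sets all bits below the lowest set bit.)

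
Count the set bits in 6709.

6709 = 1101000110101
Count the 1s: 1 + 1 + 1 + 1 + 1 + 1 + 1 = 7

7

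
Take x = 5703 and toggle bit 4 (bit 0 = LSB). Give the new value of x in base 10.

5719

x = 1011001000111
bit 4 is currently 0; toggle it via x ^ (1 << 4) = x ^ 16
→ 1011001010111 = 5719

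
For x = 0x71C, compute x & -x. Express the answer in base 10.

4

x = 11100011100 = 1820
-x (two's complement) = …00011100100
AND   = 00000000100 = 4
(x & -x isolates the lowest set bit of x.)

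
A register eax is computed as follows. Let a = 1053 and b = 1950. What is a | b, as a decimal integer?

1951

1053 = 10000011101
1950 = 11110011110
 OR → 11110011111 = 1951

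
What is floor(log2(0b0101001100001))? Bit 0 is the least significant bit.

0b0101001100001 = 101001100001
The topmost 1 is at position 11 (since 2^11 = 2048 ≤ 2657 < 4096).

11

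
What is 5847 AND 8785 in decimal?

5847 = 01011011010111
8785 = 10001001010001
AND → 00001001010001 = 593

593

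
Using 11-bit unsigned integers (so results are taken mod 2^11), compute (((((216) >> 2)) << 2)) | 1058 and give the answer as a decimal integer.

216 = 00011011000
→ >> 2 → 00000110110 = 54
→ << 2 (mod 2^11) → 00011011000 = 216
1058 = 10000100010
→ | → 10011111010 = 1274

1274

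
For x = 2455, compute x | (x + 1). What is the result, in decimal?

x = 100110010111 = 2455
x + 1 = 100110011000
OR    = 100110011111 = 2463
(x | (x + 1) sets the lowest cleared bit.)

2463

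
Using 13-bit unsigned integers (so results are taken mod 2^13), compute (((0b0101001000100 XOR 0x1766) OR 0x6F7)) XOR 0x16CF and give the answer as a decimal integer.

2360

0b0101001000100 = 0101001000100
0x1766 = 1011101100110
→ XOR → 1110100100010 = 7458
0x6F7 = 0011011110111
→ OR → 1111111110111 = 8183
0x16CF = 1011011001111
→ XOR → 0100100111000 = 2360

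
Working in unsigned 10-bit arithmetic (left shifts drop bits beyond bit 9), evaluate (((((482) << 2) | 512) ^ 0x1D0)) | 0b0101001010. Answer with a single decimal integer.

482 = 0111100010
→ << 2 (mod 2^10) → 1110001000 = 904
512 = 1000000000
→ | → 1110001000 = 904
0x1D0 = 0111010000
→ ^ → 1001011000 = 600
0b0101001010 = 0101001010
→ | → 1101011010 = 858

858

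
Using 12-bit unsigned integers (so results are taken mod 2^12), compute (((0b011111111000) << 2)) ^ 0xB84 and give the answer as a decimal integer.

1124

0b011111111000 = 011111111000
→ << 2 (mod 2^12) → 111111100000 = 4064
0xB84 = 101110000100
→ ^ → 010001100100 = 1124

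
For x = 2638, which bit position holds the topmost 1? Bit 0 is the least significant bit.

11

2638 = 101001001110
The topmost 1 is at position 11 (since 2^11 = 2048 ≤ 2638 < 4096).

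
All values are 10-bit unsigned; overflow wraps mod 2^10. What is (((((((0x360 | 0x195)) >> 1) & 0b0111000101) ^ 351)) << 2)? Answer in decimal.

636

0x360 = 1101100000
0x195 = 0110010101
→ | → 1111110101 = 1013
→ >> 1 → 0111111010 = 506
0b0111000101 = 0111000101
→ & → 0111000000 = 448
351 = 0101011111
→ ^ → 0010011111 = 159
→ << 2 (mod 2^10) → 1001111100 = 636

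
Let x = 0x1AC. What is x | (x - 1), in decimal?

431

x = 110101100 = 428
x - 1 = 110101011
OR    = 110101111 = 431
(x | (x - 1) sets all bits below the lowest set bit.)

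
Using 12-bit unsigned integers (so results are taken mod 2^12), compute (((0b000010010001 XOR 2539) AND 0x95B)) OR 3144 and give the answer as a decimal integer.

0b000010010001 = 000010010001
2539 = 100111101011
→ XOR → 100101111010 = 2426
0x95B = 100101011011
→ AND → 100101011010 = 2394
3144 = 110001001000
→ OR → 110101011010 = 3418

3418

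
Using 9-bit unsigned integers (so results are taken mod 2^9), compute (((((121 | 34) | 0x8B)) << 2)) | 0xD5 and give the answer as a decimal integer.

509

121 = 001111001
34 = 000100010
→ | → 001111011 = 123
0x8B = 010001011
→ | → 011111011 = 251
→ << 2 (mod 2^9) → 111101100 = 492
0xD5 = 011010101
→ | → 111111101 = 509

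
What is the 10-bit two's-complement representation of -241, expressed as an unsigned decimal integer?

783

241 in 10 bits: 0011110001
Invert: 1100001110
Add 1:  1100001111 = 783
(Check: 2^10 - 241 = 1024 - 241 = 783.)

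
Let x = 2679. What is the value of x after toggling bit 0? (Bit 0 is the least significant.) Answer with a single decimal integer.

x = 00101001110111
bit 0 is currently 1; toggle it via x ^ (1 << 0) = x ^ 1
→ 00101001110110 = 2678

2678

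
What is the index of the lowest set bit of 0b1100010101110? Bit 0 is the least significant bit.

0b1100010101110 = 1100010101110
Trailing zeros: 1, so the lowest set bit is bit 1 (value 2).

1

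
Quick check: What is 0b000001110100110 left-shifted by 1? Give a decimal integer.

x = 01110100110
shift left by 1 → 11101001100 = 1868
(equivalently, 934 × 2^1 = 934 × 2)

1868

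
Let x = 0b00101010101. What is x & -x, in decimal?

x = 101010101 = 341
-x (two's complement) = …010101011
AND   = 000000001 = 1
(x & -x isolates the lowest set bit of x.)

1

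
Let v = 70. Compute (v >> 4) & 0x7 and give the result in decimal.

4

v = 0001000110
Shift right by 4: 000100
Mask low 3 bits: 100 = 4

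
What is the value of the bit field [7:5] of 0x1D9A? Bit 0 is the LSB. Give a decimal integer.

4

v = 1110110011010
Shift right by 5: 11101100
Mask low 3 bits: 100 = 4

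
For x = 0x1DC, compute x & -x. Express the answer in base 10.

x = 111011100 = 476
-x (two's complement) = …000100100
AND   = 000000100 = 4
(x & -x isolates the lowest set bit of x.)

4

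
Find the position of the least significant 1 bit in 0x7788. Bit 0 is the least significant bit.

3

0x7788 = 111011110001000
Trailing zeros: 3, so the lowest set bit is bit 3 (value 8).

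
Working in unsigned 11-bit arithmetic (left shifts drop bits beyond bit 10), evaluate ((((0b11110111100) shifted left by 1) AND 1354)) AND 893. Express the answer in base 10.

0b11110111100 = 11110111100
→ shifted left by 1 (mod 2^11) → 11101111000 = 1912
1354 = 10101001010
→ AND → 10101001000 = 1352
893 = 01101111101
→ AND → 00101001000 = 328

328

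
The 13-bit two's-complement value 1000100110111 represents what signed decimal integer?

-3785

pattern = 1000100110111 (MSB is 1 ⇒ negative)
Invert: 0111011001000, add 1 → 0111011001001 = 3785, so the value is -3785.
(Equivalently: 4407 - 2^13 = 4407 - 8192 = -3785.)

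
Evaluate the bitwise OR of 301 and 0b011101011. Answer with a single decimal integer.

495

301 = 100101101
b = 011101011
 OR → 111101111 = 495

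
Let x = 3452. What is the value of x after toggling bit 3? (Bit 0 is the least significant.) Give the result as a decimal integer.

x = 0110101111100
bit 3 is currently 1; toggle it via x ^ (1 << 3) = x ^ 8
→ 0110101110100 = 3444

3444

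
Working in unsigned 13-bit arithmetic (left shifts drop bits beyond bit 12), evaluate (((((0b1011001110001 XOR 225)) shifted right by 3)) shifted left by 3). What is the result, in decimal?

5776

0b1011001110001 = 1011001110001
225 = 0000011100001
→ XOR → 1011010010000 = 5776
→ shifted right by 3 → 0001011010010 = 722
→ shifted left by 3 (mod 2^13) → 1011010010000 = 5776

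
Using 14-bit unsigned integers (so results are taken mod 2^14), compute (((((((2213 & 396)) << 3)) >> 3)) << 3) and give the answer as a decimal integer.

1056

2213 = 00100010100101
396 = 00000110001100
→ & → 00000010000100 = 132
→ << 3 (mod 2^14) → 00010000100000 = 1056
→ >> 3 → 00000010000100 = 132
→ << 3 (mod 2^14) → 00010000100000 = 1056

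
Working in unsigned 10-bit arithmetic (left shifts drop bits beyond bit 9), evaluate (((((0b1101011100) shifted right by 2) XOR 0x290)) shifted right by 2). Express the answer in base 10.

145

0b1101011100 = 1101011100
→ shifted right by 2 → 0011010111 = 215
0x290 = 1010010000
→ XOR → 1001000111 = 583
→ shifted right by 2 → 0010010001 = 145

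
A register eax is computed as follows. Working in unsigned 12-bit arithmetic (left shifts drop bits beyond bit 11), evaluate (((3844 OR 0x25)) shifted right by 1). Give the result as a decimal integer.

1938

3844 = 111100000100
0x25 = 000000100101
→ OR → 111100100101 = 3877
→ shifted right by 1 → 011110010010 = 1938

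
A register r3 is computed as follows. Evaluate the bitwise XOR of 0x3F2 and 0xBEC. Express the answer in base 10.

2078

0x3F2 = 001111110010
0xBEC = 101111101100
XOR → 100000011110 = 2078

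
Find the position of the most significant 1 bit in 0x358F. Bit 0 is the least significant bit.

13

0x358F = 11010110001111
The topmost 1 is at position 13 (since 2^13 = 8192 ≤ 13711 < 16384).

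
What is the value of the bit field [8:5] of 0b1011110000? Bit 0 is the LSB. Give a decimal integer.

7

v = 1011110000
Shift right by 5: 10111
Mask low 4 bits: 0111 = 7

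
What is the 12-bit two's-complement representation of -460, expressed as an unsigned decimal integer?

3636

460 in 12 bits: 000111001100
Invert: 111000110011
Add 1:  111000110100 = 3636
(Check: 2^12 - 460 = 4096 - 460 = 3636.)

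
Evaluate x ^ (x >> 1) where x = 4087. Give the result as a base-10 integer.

x = 111111110111 = 4087
x>>1 = 011111111011
XOR  = 100000001100 = 2060
(x ^ (x >> 1) gives the standard binary-reflected Gray code of x.)

2060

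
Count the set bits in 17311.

9

17311 = 100001110011111
Count the 1s: 1 + 1 + 1 + 1 + 1 + 1 + 1 + 1 + 1 = 9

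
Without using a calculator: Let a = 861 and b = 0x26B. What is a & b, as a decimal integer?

585

861 = 1101011101
0x26B = 1001101011
AND → 1001001001 = 585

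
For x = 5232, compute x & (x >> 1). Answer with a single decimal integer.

48

x = 1010001110000 = 5232
x>>1 = 0101000111000
AND  = 0000000110000 = 48
(x & (x >> 1) has a 1 wherever x has two consecutive 1 bits.)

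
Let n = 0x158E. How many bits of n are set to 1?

7

0x158E = 1010110001110
Count the 1s: 1 + 1 + 1 + 1 + 1 + 1 + 1 = 7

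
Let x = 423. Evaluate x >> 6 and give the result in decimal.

6

423 = 110100111
shift right by 6 → 000000110 = 6
(equivalently, floor(423 / 64))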